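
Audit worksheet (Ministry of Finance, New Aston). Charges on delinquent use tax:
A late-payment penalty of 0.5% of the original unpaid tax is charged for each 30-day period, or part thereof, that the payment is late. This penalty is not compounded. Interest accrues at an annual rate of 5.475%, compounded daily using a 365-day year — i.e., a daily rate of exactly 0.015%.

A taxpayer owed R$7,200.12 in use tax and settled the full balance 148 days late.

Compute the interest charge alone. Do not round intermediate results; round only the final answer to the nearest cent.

R$161.62

Interest: R$7,200.12 × ((1 + 0.00015)^148 − 1) = R$7,200.12 × 0.02244655… = R$161.6179…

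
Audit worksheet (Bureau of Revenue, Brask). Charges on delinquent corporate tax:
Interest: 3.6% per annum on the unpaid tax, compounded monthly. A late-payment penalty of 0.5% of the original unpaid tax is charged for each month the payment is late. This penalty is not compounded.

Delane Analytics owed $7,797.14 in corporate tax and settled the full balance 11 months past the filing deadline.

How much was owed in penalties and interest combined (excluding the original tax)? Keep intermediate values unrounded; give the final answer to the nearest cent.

Late-payment penalty: 11 × 0.5% × $7,797.14 = $428.84…
Interest (3.6%/yr ÷ 12 = 0.3%/month): $7,797.14 × ((1 + 0.003)^11 − 1) = $261.2001…
Penalties + interest = $428.8427 + $261.2001… = $690.04

$690.04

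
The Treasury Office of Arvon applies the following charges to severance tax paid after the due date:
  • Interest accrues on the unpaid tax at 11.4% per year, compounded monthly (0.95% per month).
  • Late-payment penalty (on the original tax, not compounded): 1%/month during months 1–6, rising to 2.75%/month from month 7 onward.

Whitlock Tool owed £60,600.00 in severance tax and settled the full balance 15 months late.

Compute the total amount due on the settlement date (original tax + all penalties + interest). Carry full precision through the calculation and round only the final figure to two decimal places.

£88,468.59

Penalty, months 1–6: 6 × 1% × £60,600.00 = £3,636.00
Penalty, months 7–15: 9 × 2.75% × £60,600.00 = £14,998.50
Interest: £60,600.00 × ((1 + 0.0095)^15 − 1) = £60,600.00 × 0.1523777… = £9,234.0892…
Total = £60,600.00 + £18,634.5000 + £9,234.0892… = £88,468.59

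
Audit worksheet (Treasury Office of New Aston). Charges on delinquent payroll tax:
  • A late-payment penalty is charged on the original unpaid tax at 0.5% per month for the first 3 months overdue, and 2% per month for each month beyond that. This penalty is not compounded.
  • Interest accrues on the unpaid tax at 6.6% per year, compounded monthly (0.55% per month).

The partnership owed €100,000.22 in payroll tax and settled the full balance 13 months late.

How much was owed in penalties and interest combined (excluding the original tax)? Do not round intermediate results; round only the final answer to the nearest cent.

Penalty, months 1–3: 3 × 0.5% × €100,000.22 = €1,500.00…
Penalty, months 4–13: 10 × 2% × €100,000.22 = €20,000.04…
Interest: €100,000.22 × ((1 + 0.0055)^13 − 1) = €100,000.22 × 0.0739077… = €7,390.7907…
Penalties + interest = €21,500.0473 + €7,390.7907… = €28,890.84

€28,890.84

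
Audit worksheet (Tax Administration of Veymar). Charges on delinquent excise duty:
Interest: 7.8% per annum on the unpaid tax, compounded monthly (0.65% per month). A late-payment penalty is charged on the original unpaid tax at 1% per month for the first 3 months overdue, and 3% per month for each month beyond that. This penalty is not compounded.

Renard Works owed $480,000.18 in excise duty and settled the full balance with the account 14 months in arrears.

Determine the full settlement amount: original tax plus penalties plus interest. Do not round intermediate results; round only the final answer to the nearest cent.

Penalty, months 1–3: 3 × 1% × $480,000.18 = $14,400.01…
Penalty, months 4–14: 11 × 3% × $480,000.18 = $158,400.06…
Interest: $480,000.18 × ((1 + 0.0065)^14 − 1) = $480,000.18 × 0.0949465… = $45,574.3485…
Total = $480,000.18 + $172,800.0648 + $45,574.3485… = $698,374.59

$698,374.59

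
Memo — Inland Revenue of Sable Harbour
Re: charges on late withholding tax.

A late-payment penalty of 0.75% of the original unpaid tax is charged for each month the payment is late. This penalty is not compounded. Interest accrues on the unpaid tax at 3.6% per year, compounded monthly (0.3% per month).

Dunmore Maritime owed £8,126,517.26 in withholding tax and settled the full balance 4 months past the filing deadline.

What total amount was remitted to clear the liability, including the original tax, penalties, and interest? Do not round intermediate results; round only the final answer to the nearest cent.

£8,468,270.70

Late-payment penalty = 0.75% × £8,126,517.26 × 4 mo = £243,795.52…
Interest: £8,126,517.26 × ((1 + 0.003)^4 − 1) = £8,126,517.26 × 0.0120541… = £97,957.9174…
Total = £8,126,517.26 + £243,795.5178 + £97,957.9174… = £8,468,270.70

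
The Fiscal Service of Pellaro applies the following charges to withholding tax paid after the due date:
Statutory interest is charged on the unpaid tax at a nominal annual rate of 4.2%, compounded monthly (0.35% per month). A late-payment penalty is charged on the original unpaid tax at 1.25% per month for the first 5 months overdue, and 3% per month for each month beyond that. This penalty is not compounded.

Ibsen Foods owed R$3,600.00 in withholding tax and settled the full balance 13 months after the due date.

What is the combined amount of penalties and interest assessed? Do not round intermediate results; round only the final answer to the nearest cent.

Penalty, months 1–5: 5 × 1.25% × R$3,600.00 = R$225.00
Penalty, months 6–13: 8 × 3% × R$3,600.00 = R$864.00
Interest: R$3,600.00 × ((1 + 0.0035)^13 − 1) = R$3,600.00 × 0.0464679… = R$167.2843…
Penalties + interest = R$1,089.0000 + R$167.2843… = R$1,256.28

R$1,256.28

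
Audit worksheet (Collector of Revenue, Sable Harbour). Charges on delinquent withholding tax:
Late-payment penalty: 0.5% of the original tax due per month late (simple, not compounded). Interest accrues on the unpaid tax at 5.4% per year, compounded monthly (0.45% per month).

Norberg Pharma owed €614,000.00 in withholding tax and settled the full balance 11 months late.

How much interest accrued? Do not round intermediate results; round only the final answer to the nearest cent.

€31,086.16

Interest: €614,000.00 × ((1 + 0.0045)^11 − 1) = €614,000.00 × 0.0506289… = €31,086.1580…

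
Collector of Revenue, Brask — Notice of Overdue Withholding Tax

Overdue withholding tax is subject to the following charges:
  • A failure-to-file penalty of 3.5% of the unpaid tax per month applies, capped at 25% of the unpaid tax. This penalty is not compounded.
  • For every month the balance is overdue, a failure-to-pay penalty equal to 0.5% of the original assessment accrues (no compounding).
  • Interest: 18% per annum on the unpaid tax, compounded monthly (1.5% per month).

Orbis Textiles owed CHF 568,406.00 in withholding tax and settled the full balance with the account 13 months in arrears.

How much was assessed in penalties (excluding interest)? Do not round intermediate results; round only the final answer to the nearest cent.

CHF 179,047.89

Failure-to-file: 13 × 3.5% × CHF 568,406.00 = CHF 258,624.73, capped at 25% × CHF 568,406.00 = CHF 142,101.50
Failure-to-pay penalty: 13 × 0.5% × CHF 568,406.00 = CHF 36,946.39
Total penalty = CHF 142,101.50 + CHF 36,946.39 = CHF 179,047.89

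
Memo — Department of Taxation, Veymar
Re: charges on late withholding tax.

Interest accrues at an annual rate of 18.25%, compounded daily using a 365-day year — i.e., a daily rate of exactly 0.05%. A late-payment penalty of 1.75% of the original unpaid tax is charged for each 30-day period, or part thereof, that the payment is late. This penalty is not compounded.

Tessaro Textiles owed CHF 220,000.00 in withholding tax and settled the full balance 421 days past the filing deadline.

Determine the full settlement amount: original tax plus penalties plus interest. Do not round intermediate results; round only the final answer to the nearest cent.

Penalty periods: ⌈421/30⌉ = 15; penalty = 15 × 1.75% × CHF 220,000.00 = CHF 57,750.00
Interest: CHF 220,000.00 × ((1 + 0.0005)^421 − 1) = CHF 220,000.00 × 0.23423012… = CHF 51,530.6268…
Total = CHF 220,000.00 + CHF 57,750.0000 + CHF 51,530.6268… = CHF 329,280.63

CHF 329,280.63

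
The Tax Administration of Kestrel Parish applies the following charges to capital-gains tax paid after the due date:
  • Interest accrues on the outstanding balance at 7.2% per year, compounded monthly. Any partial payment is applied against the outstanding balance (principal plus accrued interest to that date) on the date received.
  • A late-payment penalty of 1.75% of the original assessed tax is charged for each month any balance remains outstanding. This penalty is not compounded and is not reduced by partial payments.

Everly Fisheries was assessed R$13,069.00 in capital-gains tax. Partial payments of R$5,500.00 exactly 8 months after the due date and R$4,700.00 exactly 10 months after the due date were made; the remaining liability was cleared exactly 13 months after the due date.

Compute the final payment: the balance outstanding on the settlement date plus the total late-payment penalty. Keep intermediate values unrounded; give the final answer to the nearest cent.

Monthly rate = 7.2% ÷ 12 = 0.6%
Balance at month 8: R$13,069.0000 × (1 + 0.006)^8 = R$13,709.6448…
After R$5,500.00 payment: R$13,709.6448… − R$5,500.00 = R$8,209.6448…
Balance at month 10: R$8,209.6448… × (1 + 0.006)^2 = R$8,308.4561…
After R$4,700.00 payment: R$8,308.4561… − R$4,700.00 = R$3,608.4561…
Balance at month 13: R$3,608.4561… × (1 + 0.006)^3 = R$3,673.7988…
Penalty: 13 × 1.75% × R$13,069.00 = R$2,973.20…
Final settlement = outstanding balance + penalty = R$3,673.7988… + R$2,973.20… = R$6,647.00

R$6,647.00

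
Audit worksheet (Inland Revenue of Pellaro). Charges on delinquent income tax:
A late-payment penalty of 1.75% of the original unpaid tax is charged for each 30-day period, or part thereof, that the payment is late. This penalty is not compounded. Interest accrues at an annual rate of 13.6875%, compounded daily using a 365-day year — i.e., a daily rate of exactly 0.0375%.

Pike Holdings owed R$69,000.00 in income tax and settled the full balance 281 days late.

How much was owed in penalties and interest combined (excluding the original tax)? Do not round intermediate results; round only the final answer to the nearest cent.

Penalty periods: ⌈281/30⌉ = 10; penalty = 10 × 1.75% × R$69,000.00 = R$12,075.00
Interest: R$69,000.00 × ((1 + 0.000375)^281 − 1) = R$69,000.00 × 0.11110526… = R$7,666.2627…
Penalties + interest = R$12,075.0000 + R$7,666.2627… = R$19,741.26

R$19,741.26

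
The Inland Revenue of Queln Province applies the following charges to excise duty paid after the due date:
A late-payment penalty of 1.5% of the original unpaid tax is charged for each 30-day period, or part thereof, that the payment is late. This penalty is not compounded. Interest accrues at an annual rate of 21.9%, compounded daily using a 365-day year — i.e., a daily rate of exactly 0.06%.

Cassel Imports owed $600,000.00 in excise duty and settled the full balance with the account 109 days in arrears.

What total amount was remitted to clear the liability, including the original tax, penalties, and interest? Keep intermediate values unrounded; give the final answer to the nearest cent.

$676,539.02

Penalty periods: ⌈109/30⌉ = 4; penalty = 4 × 1.5% × $600,000.00 = $36,000.00
Interest: $600,000.00 × ((1 + 0.0006)^109 − 1) = $600,000.00 × 0.06756504… = $40,539.0216…
Total = $600,000.00 + $36,000.0000 + $40,539.0216… = $676,539.02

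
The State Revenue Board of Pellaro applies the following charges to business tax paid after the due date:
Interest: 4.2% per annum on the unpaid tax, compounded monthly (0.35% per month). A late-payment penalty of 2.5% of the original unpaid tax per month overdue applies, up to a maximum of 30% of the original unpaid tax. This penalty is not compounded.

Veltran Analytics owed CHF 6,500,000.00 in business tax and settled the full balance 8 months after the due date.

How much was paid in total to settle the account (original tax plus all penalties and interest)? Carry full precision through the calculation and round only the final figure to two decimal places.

CHF 7,984,245.17

Penalty: 8 × 2.5% × CHF 6,500,000.00 = CHF 1,300,000.00 (below the 30% cap of CHF 1,950,000.00)
Interest: CHF 6,500,000.00 × ((1 + 0.0035)^8 − 1) = CHF 6,500,000.00 × 0.0283454… = CHF 184,245.1750…
Total = CHF 6,500,000.00 + CHF 1,300,000.0000 + CHF 184,245.1750… = CHF 7,984,245.17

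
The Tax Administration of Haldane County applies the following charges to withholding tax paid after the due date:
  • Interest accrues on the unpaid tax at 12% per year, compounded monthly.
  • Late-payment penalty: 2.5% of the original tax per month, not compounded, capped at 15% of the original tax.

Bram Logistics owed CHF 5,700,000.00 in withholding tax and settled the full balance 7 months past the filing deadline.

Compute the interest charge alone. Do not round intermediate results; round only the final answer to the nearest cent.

CHF 411,171.51

Interest (12%/yr ÷ 12 = 1%/month): CHF 5,700,000.00 × ((1 + 0.01)^7 − 1) = CHF 411,171.5070…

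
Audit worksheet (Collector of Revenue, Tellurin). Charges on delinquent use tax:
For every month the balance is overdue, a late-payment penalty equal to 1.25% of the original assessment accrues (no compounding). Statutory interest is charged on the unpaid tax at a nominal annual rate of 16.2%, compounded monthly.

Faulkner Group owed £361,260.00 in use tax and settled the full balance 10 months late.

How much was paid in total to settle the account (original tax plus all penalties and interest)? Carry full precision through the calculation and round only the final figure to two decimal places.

Late-payment penalty = 1.25% × £361,260.00 × 10 mo = £45,157.50
Interest (16.2%/yr ÷ 12 = 1.35%/month): £361,260.00 × ((1 + 0.0135)^10 − 1) = £51,842.1049…
Total = £361,260.00 + £45,157.5000 + £51,842.1049… = £458,259.60

£458,259.60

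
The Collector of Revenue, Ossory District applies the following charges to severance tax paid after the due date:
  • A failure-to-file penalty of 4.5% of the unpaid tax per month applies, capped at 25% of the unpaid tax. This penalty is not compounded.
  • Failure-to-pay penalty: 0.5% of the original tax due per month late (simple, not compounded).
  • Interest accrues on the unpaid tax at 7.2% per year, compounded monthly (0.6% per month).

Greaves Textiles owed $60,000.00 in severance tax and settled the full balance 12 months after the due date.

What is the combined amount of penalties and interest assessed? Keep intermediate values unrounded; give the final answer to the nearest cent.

$23,065.45

Failure-to-file: 12 × 4.5% × $60,000.00 = $32,400.00, capped at 25% × $60,000.00 = $15,000.00
Failure-to-pay penalty = 0.5% × $60,000.00 × 12 mo = $3,600.00
Interest: $60,000.00 × ((1 + 0.006)^12 − 1) = $60,000.00 × 0.0744242… = $4,465.4501…
Penalties + interest = $18,600.0000 + $4,465.4501… = $23,065.45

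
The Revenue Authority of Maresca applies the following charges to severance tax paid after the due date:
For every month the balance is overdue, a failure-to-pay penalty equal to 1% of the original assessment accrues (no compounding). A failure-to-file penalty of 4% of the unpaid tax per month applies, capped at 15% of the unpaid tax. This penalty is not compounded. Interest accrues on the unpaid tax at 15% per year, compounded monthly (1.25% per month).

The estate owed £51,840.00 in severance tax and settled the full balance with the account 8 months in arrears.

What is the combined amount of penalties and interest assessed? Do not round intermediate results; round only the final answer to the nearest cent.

£17,339.76

Failure-to-file: 8 × 4% × £51,840.00 = £16,588.80, capped at 15% × £51,840.00 = £7,776.00
Failure-to-pay penalty = 1% × £51,840.00 × 8 mo = £4,147.20
Interest: £51,840.00 × ((1 + 0.0125)^8 − 1) = £51,840.00 × 0.1044861… = £5,416.5595…
Penalties + interest = £11,923.2000 + £5,416.5595… = £17,339.76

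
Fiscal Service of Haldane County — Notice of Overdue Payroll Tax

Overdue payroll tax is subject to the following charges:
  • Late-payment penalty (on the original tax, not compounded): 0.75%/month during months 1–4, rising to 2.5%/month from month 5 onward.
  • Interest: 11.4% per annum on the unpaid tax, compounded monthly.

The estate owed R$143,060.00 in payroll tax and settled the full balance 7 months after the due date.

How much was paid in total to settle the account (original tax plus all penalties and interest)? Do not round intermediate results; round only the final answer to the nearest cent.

R$167,870.26

Penalty, months 1–4: 4 × 0.75% × R$143,060.00 = R$4,291.80
Penalty, months 5–7: 3 × 2.5% × R$143,060.00 = R$10,729.50
Interest (11.4%/yr ÷ 12 = 0.95%/month): R$143,060.00 × ((1 + 0.0095)^7 − 1) = R$9,788.9584…
Total = R$143,060.00 + R$15,021.3000 + R$9,788.9584… = R$167,870.26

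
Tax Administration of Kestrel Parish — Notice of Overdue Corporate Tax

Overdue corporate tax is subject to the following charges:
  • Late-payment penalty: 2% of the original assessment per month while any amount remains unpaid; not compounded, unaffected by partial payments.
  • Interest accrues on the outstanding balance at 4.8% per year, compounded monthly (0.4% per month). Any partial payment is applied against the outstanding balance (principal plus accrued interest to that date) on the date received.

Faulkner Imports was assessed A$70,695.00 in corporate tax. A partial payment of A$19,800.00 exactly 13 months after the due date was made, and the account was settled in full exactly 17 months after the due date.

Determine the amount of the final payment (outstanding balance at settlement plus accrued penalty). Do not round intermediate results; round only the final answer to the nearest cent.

A$79,576.81

Balance at month 13: A$70,695.0000 × (1 + 0.004)^13 = A$74,460.6744…
After A$19,800.00 payment: A$74,460.6744… − A$19,800.00 = A$54,660.6744…
Balance at month 17: A$54,660.6744… × (1 + 0.004)^4 = A$55,540.5066…
Penalty: 17 × 2% × A$70,695.00 = A$24,036.30
Final settlement = outstanding balance + penalty = A$55,540.5066… + A$24,036.30 = A$79,576.81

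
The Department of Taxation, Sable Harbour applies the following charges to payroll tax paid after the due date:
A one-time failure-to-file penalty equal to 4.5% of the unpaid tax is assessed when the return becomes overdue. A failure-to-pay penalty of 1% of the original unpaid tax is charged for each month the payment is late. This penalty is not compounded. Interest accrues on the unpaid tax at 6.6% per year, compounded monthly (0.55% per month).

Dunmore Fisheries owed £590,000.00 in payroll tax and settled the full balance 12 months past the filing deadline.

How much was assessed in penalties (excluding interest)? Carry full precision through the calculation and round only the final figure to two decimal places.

Failure-to-file penalty: 4.5% × £590,000.00 = £26,550.00
Failure-to-pay penalty = 1% × £590,000.00 × 12 mo = £70,800.00
Total penalty = £26,550.00 + £70,800.00 = £97,350.00

£97,350.00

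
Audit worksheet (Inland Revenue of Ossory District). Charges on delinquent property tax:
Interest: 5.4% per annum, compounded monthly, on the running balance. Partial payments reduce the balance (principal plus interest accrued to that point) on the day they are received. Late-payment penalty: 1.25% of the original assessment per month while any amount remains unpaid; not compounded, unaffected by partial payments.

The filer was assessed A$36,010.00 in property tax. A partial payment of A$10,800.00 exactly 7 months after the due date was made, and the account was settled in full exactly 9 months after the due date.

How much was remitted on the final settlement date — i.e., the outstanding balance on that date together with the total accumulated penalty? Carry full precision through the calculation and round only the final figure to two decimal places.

Monthly rate = 5.4% ÷ 12 = 0.45%
Balance at month 7: A$36,010.0000 × (1 + 0.0045)^7 = A$37,159.7436…
After A$10,800.00 payment: A$37,159.7436… − A$10,800.00 = A$26,359.7436…
Balance at month 9: A$26,359.7436… × (1 + 0.0045)^2 = A$26,597.5151…
Penalty: 9 × 1.25% × A$36,010.00 = A$4,051.13…
Final settlement = outstanding balance + penalty = A$26,597.5151… + A$4,051.13… = A$30,648.64

A$30,648.64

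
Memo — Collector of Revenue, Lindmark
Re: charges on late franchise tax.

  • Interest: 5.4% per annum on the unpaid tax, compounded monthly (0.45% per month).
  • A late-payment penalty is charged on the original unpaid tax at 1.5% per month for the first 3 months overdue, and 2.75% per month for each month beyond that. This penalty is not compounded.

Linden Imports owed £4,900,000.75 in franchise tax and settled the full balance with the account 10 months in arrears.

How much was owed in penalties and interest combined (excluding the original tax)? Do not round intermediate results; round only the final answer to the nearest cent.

£1,388,769.34

Penalty, months 1–3: 3 × 1.5% × £4,900,000.75 = £220,500.03…
Penalty, months 4–10: 7 × 2.75% × £4,900,000.75 = £943,250.14…
Interest: £4,900,000.75 × ((1 + 0.0045)^10 − 1) = £4,900,000.75 × 0.0459223… = £225,019.1652…
Penalties + interest = £1,163,750.1781… + £225,019.1652… = £1,388,769.34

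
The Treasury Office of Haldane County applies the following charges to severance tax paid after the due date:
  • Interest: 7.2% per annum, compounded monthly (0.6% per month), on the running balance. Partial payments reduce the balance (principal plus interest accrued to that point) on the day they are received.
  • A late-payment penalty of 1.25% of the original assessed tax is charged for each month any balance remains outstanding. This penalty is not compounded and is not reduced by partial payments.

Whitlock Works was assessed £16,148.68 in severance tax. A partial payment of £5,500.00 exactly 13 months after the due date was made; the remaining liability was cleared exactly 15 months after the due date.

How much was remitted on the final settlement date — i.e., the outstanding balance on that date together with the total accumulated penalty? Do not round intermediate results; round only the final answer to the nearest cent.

Balance at month 13: £16,148.6800 × (1 + 0.006)^13 = £17,454.6353…
After £5,500.00 payment: £17,454.6353… − £5,500.00 = £11,954.6353…
Balance at month 15: £11,954.6353… × (1 + 0.006)^2 = £12,098.5213…
Penalty: 15 × 1.25% × £16,148.68 = £3,027.88…
Final settlement = outstanding balance + penalty = £12,098.5213… + £3,027.88… = £15,126.40

£15,126.40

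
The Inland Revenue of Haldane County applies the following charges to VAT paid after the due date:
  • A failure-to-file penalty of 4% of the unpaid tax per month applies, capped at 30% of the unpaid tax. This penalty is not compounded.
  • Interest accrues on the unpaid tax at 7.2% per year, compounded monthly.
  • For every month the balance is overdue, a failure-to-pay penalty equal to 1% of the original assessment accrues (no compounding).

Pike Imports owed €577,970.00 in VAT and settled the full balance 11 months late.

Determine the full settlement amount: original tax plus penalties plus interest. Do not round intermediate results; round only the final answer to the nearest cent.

Failure-to-file: 11 × 4% × €577,970.00 = €254,306.80, capped at 30% × €577,970.00 = €173,391.00
Failure-to-pay penalty = 1% × €577,970.00 × 11 mo = €63,576.70
Interest (7.2%/yr ÷ 12 = 0.6%/month): €577,970.00 × ((1 + 0.006)^11 − 1) = €39,311.2487…
Total = €577,970.00 + €236,967.7000 + €39,311.2487… = €854,248.95

€854,248.95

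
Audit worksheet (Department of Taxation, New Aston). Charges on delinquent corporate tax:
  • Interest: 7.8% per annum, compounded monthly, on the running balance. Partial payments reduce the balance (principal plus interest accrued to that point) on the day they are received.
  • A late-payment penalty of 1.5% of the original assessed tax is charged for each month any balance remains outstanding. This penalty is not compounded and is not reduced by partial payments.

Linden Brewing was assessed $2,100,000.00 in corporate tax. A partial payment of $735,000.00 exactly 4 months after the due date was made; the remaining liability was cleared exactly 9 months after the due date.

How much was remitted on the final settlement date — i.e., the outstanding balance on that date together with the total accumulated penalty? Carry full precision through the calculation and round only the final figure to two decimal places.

Monthly rate = 7.8% ÷ 12 = 0.65%
Balance at month 4: $2,100,000.0000 × (1 + 0.0065)^4 = $2,155,134.6606…
After $735,000.00 payment: $2,155,134.6606… − $735,000.00 = $1,420,134.6606…
Balance at month 9: $1,420,134.6606… × (1 + 0.0065)^5 = $1,466,892.9567…
Penalty: 9 × 1.5% × $2,100,000.00 = $283,500.00
Final settlement = outstanding balance + penalty = $1,466,892.9567… + $283,500.00 = $1,750,392.96

$1,750,392.96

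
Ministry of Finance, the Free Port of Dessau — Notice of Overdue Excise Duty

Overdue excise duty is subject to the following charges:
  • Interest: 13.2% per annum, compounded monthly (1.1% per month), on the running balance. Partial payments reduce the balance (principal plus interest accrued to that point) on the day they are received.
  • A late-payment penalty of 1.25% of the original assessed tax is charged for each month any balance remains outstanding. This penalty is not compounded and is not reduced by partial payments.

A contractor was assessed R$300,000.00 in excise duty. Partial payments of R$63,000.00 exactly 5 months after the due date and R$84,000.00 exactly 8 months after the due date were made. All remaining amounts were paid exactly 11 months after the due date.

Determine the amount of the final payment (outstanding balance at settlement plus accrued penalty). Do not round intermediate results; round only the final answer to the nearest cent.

R$225,537.22

Balance at month 5: R$300,000.0000 × (1 + 0.011)^5 = R$316,867.0150…
After R$63,000.00 payment: R$316,867.0150… − R$63,000.00 = R$253,867.0150…
Balance at month 8: R$253,867.0150… × (1 + 0.011)^3 = R$262,337.1181…
After R$84,000.00 payment: R$262,337.1181… − R$84,000.00 = R$178,337.1181…
Balance at month 11: R$178,337.1181… × (1 + 0.011)^3 = R$184,287.2168…
Penalty: 11 × 1.25% × R$300,000.00 = R$41,250.00
Final settlement = outstanding balance + penalty = R$184,287.2168… + R$41,250.00 = R$225,537.22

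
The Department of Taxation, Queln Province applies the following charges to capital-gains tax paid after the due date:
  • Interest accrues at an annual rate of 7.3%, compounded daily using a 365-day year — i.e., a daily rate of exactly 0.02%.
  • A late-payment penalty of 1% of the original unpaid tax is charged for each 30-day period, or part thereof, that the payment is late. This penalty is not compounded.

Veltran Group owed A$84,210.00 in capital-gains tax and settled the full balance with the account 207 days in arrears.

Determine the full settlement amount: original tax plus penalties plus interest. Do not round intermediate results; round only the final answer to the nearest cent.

Penalty periods: ⌈207/30⌉ = 7; penalty = 7 × 1% × A$84,210.00 = A$5,894.70
Interest: A$84,210.00 × ((1 + 0.0002)^207 − 1) = A$84,210.00 × 0.04226462… = A$3,559.1033…
Total = A$84,210.00 + A$5,894.7000 + A$3,559.1033… = A$93,663.80

A$93,663.80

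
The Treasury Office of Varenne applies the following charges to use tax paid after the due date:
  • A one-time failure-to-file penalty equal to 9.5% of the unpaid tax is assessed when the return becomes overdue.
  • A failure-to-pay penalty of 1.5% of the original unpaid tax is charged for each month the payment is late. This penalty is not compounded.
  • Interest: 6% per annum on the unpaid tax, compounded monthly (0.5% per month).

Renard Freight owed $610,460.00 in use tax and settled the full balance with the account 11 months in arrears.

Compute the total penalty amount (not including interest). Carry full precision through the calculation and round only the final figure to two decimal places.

$158,719.60

Failure-to-file penalty: 9.5% × $610,460.00 = $57,993.70
Failure-to-pay penalty: 11 × 1.5% × $610,460.00 = $100,725.90
Total penalty = $57,993.70 + $100,725.90 = $158,719.60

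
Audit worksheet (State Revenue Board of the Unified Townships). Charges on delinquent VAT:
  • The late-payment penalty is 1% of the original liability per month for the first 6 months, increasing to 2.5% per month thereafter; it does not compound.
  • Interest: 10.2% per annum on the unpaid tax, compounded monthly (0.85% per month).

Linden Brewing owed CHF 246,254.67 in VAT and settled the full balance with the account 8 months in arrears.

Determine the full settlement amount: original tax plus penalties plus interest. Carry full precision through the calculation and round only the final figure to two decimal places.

Penalty, months 1–6: 6 × 1% × CHF 246,254.67 = CHF 14,775.28…
Penalty, months 7–8: 2 × 2.5% × CHF 246,254.67 = CHF 12,312.73…
Interest: CHF 246,254.67 × ((1 + 0.0085)^8 − 1) = CHF 246,254.67 × 0.0700578… = CHF 17,252.0503…
Total = CHF 246,254.67 + CHF 27,088.0137 + CHF 17,252.0503… = CHF 290,594.73

CHF 290,594.73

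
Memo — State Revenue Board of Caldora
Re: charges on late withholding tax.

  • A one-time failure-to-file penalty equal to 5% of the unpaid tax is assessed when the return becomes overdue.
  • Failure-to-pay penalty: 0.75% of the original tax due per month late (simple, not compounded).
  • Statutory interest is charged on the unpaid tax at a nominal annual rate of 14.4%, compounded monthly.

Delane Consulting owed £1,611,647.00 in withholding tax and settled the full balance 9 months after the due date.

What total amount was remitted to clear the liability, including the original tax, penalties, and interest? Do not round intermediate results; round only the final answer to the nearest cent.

Failure-to-file penalty: 5% × £1,611,647.00 = £80,582.35
Failure-to-pay penalty: 9 × 0.75% × £1,611,647.00 = £108,786.17…
Interest (14.4%/yr ÷ 12 = 1.2%/month): £1,611,647.00 × ((1 + 0.012)^9 − 1) = £182,650.8496…
Total = £1,611,647.00 + £189,368.5225 + £182,650.8496… = £1,983,666.37

£1,983,666.37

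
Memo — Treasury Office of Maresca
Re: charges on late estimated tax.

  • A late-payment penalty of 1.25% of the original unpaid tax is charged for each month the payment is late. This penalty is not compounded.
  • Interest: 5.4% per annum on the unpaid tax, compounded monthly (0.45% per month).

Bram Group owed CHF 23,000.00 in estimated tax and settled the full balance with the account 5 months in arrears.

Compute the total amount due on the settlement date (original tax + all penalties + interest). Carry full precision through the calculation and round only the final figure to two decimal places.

CHF 24,959.68

Late-payment penalty = 1.25% × CHF 23,000.00 × 5 mo = CHF 1,437.50
Interest: CHF 23,000.00 × ((1 + 0.0045)^5 − 1) = CHF 23,000.00 × 0.0227034… = CHF 522.1785…
Total = CHF 23,000.00 + CHF 1,437.5000 + CHF 522.1785… = CHF 24,959.68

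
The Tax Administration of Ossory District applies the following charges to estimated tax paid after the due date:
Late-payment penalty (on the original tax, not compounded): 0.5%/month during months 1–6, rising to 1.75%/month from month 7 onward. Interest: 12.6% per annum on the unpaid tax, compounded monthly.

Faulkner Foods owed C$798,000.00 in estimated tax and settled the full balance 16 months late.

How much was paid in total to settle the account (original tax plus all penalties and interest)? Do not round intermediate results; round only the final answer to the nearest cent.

Penalty, months 1–6: 6 × 0.5% × C$798,000.00 = C$23,940.00
Penalty, months 7–16: 10 × 1.75% × C$798,000.00 = C$139,650.00
Interest (12.6%/yr ÷ 12 = 1.05%/month): C$798,000.00 × ((1 + 0.0105)^16 − 1) = C$145,156.9665…
Total = C$798,000.00 + C$163,590.0000 + C$145,156.9665… = C$1,106,746.97

C$1,106,746.97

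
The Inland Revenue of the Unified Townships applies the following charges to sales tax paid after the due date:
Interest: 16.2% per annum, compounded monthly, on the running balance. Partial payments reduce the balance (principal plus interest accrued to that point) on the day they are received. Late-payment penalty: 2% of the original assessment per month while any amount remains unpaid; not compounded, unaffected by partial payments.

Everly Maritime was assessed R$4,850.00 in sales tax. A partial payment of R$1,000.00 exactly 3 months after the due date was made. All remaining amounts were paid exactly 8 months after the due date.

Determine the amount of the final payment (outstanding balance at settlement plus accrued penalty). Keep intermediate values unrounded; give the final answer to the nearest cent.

Monthly rate = 16.2% ÷ 12 = 1.35%
Balance at month 3: R$4,850.0000 × (1 + 0.0135)^3 = R$5,049.0887…
After R$1,000.00 payment: R$5,049.0887… − R$1,000.00 = R$4,049.0887…
Balance at month 8: R$4,049.0887… × (1 + 0.0135)^5 = R$4,329.8819…
Penalty: 8 × 2% × R$4,850.00 = R$776.00
Final settlement = outstanding balance + penalty = R$4,329.8819… + R$776.00 = R$5,105.88

R$5,105.88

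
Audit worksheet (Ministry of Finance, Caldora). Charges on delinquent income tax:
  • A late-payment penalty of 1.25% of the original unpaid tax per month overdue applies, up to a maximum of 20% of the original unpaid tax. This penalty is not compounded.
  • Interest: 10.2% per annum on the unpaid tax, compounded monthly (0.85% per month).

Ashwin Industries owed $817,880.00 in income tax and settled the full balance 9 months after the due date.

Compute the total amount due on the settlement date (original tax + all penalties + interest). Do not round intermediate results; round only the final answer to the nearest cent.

$974,629.36

Penalty: 9 × 1.25% × $817,880.00 = $92,011.50 (below the 20% cap of $163,576.00)
Interest: $817,880.00 × ((1 + 0.0085)^9 − 1) = $817,880.00 × 0.0791532… = $64,737.8600…
Total = $817,880.00 + $92,011.5000 + $64,737.8600… = $974,629.36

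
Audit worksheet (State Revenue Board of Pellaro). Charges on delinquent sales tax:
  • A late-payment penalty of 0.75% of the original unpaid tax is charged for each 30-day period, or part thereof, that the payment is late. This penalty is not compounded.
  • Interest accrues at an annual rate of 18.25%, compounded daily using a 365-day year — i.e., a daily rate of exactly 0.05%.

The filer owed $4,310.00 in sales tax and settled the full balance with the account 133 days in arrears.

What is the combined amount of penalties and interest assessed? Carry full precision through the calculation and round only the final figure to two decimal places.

Penalty periods: ⌈133/30⌉ = 5; penalty = 5 × 0.75% × $4,310.00 = $161.63…
Interest: $4,310.00 × ((1 + 0.0005)^133 − 1) = $4,310.00 × 0.06874320… = $296.2832…
Penalties + interest = $161.6250 + $296.2832… = $457.91

$457.91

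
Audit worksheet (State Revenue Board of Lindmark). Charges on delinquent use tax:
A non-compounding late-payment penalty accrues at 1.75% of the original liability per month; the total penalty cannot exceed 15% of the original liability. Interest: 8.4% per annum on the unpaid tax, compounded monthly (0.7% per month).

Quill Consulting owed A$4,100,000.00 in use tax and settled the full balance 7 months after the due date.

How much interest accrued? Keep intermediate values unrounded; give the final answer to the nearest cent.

Interest: A$4,100,000.00 × ((1 + 0.007)^7 − 1) = A$4,100,000.00 × 0.0500411… = A$205,168.4665…

A$205,168.47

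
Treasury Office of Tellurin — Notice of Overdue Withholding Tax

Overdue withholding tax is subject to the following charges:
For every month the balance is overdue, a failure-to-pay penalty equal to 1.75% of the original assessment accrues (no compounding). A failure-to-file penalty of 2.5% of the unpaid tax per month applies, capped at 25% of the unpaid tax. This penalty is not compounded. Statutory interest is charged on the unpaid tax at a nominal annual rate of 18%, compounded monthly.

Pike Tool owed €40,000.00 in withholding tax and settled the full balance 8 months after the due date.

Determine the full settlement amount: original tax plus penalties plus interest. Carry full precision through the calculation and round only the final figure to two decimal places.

€58,659.70

Failure-to-file: 8 × 2.5% × €40,000.00 = €8,000.00 (under the 25% cap)
Failure-to-pay penalty = 1.75% × €40,000.00 × 8 mo = €5,600.00
Interest (18%/yr ÷ 12 = 1.5%/month): €40,000.00 × ((1 + 0.015)^8 − 1) = €5,059.7035…
Total = €40,000.00 + €13,600.0000 + €5,059.7035… = €58,659.70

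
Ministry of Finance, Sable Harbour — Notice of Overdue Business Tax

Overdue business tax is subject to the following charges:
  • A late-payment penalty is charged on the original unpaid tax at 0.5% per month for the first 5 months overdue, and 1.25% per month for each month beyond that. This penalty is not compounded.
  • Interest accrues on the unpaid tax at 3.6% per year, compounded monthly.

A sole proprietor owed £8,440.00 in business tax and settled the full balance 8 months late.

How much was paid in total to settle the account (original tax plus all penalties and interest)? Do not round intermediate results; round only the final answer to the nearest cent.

Penalty, months 1–5: 5 × 0.5% × £8,440.00 = £211.00
Penalty, months 6–8: 3 × 1.25% × £8,440.00 = £316.50
Interest (3.6%/yr ÷ 12 = 0.3%/month): £8,440.00 × ((1 + 0.003)^8 − 1) = £204.6997…
Total = £8,440.00 + £527.5000 + £204.6997… = £9,172.20

£9,172.20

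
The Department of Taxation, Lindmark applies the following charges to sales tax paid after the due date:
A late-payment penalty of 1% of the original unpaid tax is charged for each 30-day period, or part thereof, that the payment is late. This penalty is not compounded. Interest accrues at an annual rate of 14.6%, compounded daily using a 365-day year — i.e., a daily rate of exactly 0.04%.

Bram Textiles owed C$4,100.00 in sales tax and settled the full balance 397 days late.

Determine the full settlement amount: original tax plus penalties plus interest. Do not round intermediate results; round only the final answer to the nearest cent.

Penalty periods: ⌈397/30⌉ = 14; penalty = 14 × 1% × C$4,100.00 = C$574.00
Interest: C$4,100.00 × ((1 + 0.0004)^397 − 1) = C$4,100.00 × 0.17206629… = C$705.4718…
Total = C$4,100.00 + C$574.0000 + C$705.4718… = C$5,379.47

C$5,379.47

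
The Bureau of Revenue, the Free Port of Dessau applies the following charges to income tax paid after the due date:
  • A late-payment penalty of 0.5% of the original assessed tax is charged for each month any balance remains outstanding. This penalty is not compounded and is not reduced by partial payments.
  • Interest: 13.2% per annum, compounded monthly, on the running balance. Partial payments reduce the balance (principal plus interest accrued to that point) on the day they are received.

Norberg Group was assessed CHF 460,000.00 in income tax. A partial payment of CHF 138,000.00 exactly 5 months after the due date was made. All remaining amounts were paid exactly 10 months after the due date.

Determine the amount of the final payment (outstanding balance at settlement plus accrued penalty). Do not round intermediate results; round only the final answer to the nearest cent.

CHF 390,420.78

Monthly rate = 13.2% ÷ 12 = 1.1%
Balance at month 5: CHF 460,000.0000 × (1 + 0.011)^5 = CHF 485,862.7563…
After CHF 138,000.00 payment: CHF 485,862.7563… − CHF 138,000.00 = CHF 347,862.7563…
Balance at month 10: CHF 347,862.7563… × (1 + 0.011)^5 = CHF 367,420.7775…
Penalty: 10 × 0.5% × CHF 460,000.00 = CHF 23,000.00
Final settlement = outstanding balance + penalty = CHF 367,420.7775… + CHF 23,000.00 = CHF 390,420.78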